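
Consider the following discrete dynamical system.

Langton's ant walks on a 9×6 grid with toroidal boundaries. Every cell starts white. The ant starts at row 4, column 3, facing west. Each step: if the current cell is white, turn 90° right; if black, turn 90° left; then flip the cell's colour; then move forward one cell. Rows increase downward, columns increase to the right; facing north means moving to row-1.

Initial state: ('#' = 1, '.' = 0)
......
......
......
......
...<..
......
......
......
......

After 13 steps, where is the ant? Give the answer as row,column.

[0] ......
......
......
......
...<..
......
......
......
......
[1] ......
......
......
...^..
...#..
......
......
......
......
[2] ......
......
......
...#>.
...#..
......
......
......
......
[3] ......
......
......
...##.
...#v.
......
......
......
......
[4] ......
......
......
...##.
...<#.
......
......
......
......
[5] ......
......
......
...##.
....#.
...v..
......
......
......
[6] ......
......
......
...##.
....#.
..<#..
......
......
......
[7] ......
......
......
...##.
..^.#.
..##..
......
......
......
[8] ......
......
......
...##.
..#>#.
..##..
......
......
......
[9] ......
......
......
...##.
..###.
..#v..
......
......
......
[10] ......
......
......
...##.
..###.
..#.>.
......
......
......
[11] ......
......
......
...##.
..###.
..#.#.
....v.
......
......
[12] ......
......
......
...##.
..###.
..#.#.
...<#.
......
......
[13] ......
......
......
...##.
..###.
..#^#.
...##.
......
......

5,3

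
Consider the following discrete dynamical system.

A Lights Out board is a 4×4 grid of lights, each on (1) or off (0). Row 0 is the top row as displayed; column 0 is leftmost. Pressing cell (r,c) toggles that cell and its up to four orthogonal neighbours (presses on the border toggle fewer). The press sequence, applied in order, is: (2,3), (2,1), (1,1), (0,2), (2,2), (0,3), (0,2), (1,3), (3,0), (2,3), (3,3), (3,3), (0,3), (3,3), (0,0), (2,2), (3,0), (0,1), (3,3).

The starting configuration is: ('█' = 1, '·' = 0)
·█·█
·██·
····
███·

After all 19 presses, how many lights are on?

0) ·█·█
·██·
····
███·
1) ·█·█
·███
··██
████
2) ·█·█
··██
██·█
█·██
3) ···█
██·█
█··█
█·██
4) ·██·
████
█··█
█·██
5) ·██·
██·█
███·
█··█
6) ·█·█
██··
███·
█··█
7) ··█·
███·
███·
█··█
8) ··██
██·█
████
█··█
9) ··██
██·█
·███
·█·█
10) ··██
██··
·█··
·█··
11) ··██
██··
·█·█
·███
12) ··██
██··
·█··
·█··
13) ····
██·█
·█··
·█··
14) ····
██·█
·█·█
·███
15) ██··
·█·█
·█·█
·███
16) ██··
·███
··█·
·█·█
17) ██··
·███
█·█·
█··█
18) ··█·
··██
█·█·
█··█
19) ··█·
··██
█·██
█·█·

8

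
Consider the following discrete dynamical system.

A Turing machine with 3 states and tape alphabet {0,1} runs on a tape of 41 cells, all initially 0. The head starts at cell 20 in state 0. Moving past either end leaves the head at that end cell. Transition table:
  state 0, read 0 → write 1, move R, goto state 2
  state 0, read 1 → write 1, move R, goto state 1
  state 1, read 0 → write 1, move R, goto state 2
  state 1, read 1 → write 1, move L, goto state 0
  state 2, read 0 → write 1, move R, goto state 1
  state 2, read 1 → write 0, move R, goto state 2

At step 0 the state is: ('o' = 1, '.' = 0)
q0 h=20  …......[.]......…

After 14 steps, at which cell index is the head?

[0] q0 h=20  …......[.]......…
[1] q2 h=21  ….....o[.]......…
[2] q1 h=22  …....oo[.]......…
[3] q2 h=23  …...ooo[.]......…
[4] q1 h=24  …..oooo[.]......…
[5] q2 h=25  ….ooooo[.]......…
[6] q1 h=26  …oooooo[.]......…
[7] q2 h=27  …oooooo[.]......…
[8] q1 h=28  …oooooo[.]......…
[9] q2 h=29  …oooooo[.]......…
[10] q1 h=30  …oooooo[.]......…
[11] q2 h=31  …oooooo[.]......…
[12] q1 h=32  …oooooo[.]......…
[13] q2 h=33  …oooooo[.]......…
[14] q1 h=34  …oooooo[.]......|

34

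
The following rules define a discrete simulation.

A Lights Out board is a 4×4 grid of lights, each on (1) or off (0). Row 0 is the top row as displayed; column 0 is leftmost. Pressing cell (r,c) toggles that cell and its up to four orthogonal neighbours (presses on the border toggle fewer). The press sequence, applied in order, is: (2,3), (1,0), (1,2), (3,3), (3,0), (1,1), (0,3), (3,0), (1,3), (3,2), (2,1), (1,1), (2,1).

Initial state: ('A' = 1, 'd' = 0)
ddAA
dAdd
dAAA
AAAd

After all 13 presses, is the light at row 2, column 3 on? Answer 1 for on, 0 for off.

[0] ddAA
dAdd
dAAA
AAAd
[1] ddAA
dAdA
dAdd
AAAA
[2] AdAA
AddA
AAdd
AAAA
[3] AddA
AAAd
AAAd
AAAA
[4] AddA
AAAd
AAAA
AAdd
[5] AddA
AAAd
dAAA
dddd
[6] AAdA
dddd
ddAA
dddd
[7] AAAd
dddA
ddAA
dddd
[8] AAAd
dddA
AdAA
AAdd
[9] AAAA
ddAd
AdAd
AAdd
[10] AAAA
ddAd
Addd
AdAA
[11] AAAA
dAAd
dAAd
AAAA
[12] AdAA
Addd
ddAd
AAAA
[13] AdAA
AAdd
AAdd
AdAA

0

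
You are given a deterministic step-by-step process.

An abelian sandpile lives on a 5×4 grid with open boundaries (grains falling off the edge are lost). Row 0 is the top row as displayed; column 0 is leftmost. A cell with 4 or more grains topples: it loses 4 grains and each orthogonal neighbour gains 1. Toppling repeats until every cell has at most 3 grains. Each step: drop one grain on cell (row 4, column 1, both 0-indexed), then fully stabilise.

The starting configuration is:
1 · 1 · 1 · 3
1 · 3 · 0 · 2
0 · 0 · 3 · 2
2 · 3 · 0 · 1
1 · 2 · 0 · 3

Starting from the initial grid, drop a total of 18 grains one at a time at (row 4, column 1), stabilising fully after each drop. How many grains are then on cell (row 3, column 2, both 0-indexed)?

3

[0] 1 · 1 · 1 · 3
1 · 3 · 0 · 2
0 · 0 · 3 · 2
2 · 3 · 0 · 1
1 · 2 · 0 · 3
[1] 1 · 1 · 1 · 3
1 · 3 · 0 · 2
0 · 0 · 3 · 2
2 · 3 · 0 · 1
1 · 3 · 0 · 3
[2] 1 · 1 · 1 · 3
1 · 3 · 0 · 2
0 · 1 · 3 · 2
3 · 0 · 1 · 1
2 · 1 · 1 · 3
[3] 1 · 1 · 1 · 3
1 · 3 · 0 · 2
0 · 1 · 3 · 2
3 · 0 · 1 · 1
2 · 2 · 1 · 3
[4] 1 · 1 · 1 · 3
1 · 3 · 0 · 2
0 · 1 · 3 · 2
3 · 0 · 1 · 1
2 · 3 · 1 · 3
[5] 1 · 1 · 1 · 3
1 · 3 · 0 · 2
0 · 1 · 3 · 2
3 · 1 · 1 · 1
3 · 0 · 2 · 3
[6] 1 · 1 · 1 · 3
1 · 3 · 0 · 2
0 · 1 · 3 · 2
3 · 1 · 1 · 1
3 · 1 · 2 · 3
[7] 1 · 1 · 1 · 3
1 · 3 · 0 · 2
0 · 1 · 3 · 2
3 · 1 · 1 · 1
3 · 2 · 2 · 3
[8] 1 · 1 · 1 · 3
1 · 3 · 0 · 2
0 · 1 · 3 · 2
3 · 1 · 1 · 1
3 · 3 · 2 · 3
[9] 1 · 1 · 1 · 3
1 · 3 · 0 · 2
1 · 1 · 3 · 2
0 · 3 · 1 · 1
1 · 1 · 3 · 3
[10] 1 · 1 · 1 · 3
1 · 3 · 0 · 2
1 · 1 · 3 · 2
0 · 3 · 1 · 1
1 · 2 · 3 · 3
[11] 1 · 1 · 1 · 3
1 · 3 · 0 · 2
1 · 1 · 3 · 2
0 · 3 · 1 · 1
1 · 3 · 3 · 3
[12] 1 · 1 · 1 · 3
1 · 3 · 0 · 2
1 · 2 · 3 · 2
1 · 0 · 3 · 2
2 · 2 · 1 · 0
[13] 1 · 1 · 1 · 3
1 · 3 · 0 · 2
1 · 2 · 3 · 2
1 · 0 · 3 · 2
2 · 3 · 1 · 0
[14] 1 · 1 · 1 · 3
1 · 3 · 0 · 2
1 · 2 · 3 · 2
1 · 1 · 3 · 2
3 · 0 · 2 · 0
[15] 1 · 1 · 1 · 3
1 · 3 · 0 · 2
1 · 2 · 3 · 2
1 · 1 · 3 · 2
3 · 1 · 2 · 0
[16] 1 · 1 · 1 · 3
1 · 3 · 0 · 2
1 · 2 · 3 · 2
1 · 1 · 3 · 2
3 · 2 · 2 · 0
[17] 1 · 1 · 1 · 3
1 · 3 · 0 · 2
1 · 2 · 3 · 2
1 · 1 · 3 · 2
3 · 3 · 2 · 0
[18] 1 · 1 · 1 · 3
1 · 3 · 0 · 2
1 · 2 · 3 · 2
2 · 2 · 3 · 2
0 · 1 · 3 · 0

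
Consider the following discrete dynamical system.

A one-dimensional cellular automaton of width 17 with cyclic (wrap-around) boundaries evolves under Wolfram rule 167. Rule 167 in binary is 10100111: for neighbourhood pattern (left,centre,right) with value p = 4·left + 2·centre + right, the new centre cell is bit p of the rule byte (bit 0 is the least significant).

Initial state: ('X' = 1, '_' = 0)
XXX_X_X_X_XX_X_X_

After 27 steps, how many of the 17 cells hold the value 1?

k=0  XXX_X_X_X_XX_X_X_
k=1  _X_XXXXXXX__XXXXX
k=2  XXX_XXXXX__X_XXX_
k=3  _X_X_XXX__XXX_X_X
k=4  XXXXX_X__X_X_XXXX
k=5  XXXX_XX_XXXXX_XXX
k=6  XXX_X__X_XXX_X_XX
k=7  XX_XX_XXX_X_XXX_X
k=8  X_X__X_X_XXX_X_X_
k=9  XXX_XXXXX_X_XXXXX
k=10  XX_X_XXX_XXX_XXXX
k=11  X_XXX_X_X_X_X_XXX
k=12  _X_X_XXXXXXXXX_XX
k=13  XXXXX_XXXXXXX_X__
k=14  _XXX_X_XXXXX_XX_X
k=15  X_X_XXX_XXX_X__XX
k=16  _XXX_X_X_X_XX_X_X
k=17  X_X_XXXXXXX__XXXX
k=18  _XXX_XXXXX__X_XXX
k=19  X_X_X_XXX__XXX_X_
k=20  XXXXXX_X__X_X_XXX
k=21  XXXXX_XX_XXXXX_XX
k=22  XXXX_X__X_XXX_X_X
k=23  XXX_XX_XXX_X_XXX_
k=24  _X_X__X_X_XXX_X_X
k=25  XXXX_XXXXX_X_XXXX
k=26  XXX_X_XXX_XXX_XXX
k=27  XX_XXX_X_X_X_X_XX

11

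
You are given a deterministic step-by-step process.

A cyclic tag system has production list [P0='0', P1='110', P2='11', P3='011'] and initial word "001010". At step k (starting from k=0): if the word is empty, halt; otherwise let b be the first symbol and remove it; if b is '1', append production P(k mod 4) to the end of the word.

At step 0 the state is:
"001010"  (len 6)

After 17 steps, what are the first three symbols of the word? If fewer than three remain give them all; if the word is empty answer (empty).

110

0) "001010"  (len 6)
1) "01010"  (len 5)
2) "1010"  (len 4)
3) "01011"  (len 5)
4) "1011"  (len 4)
5) "0110"  (len 4)
6) "110"  (len 3)
7) "1011"  (len 4)
8) "011011"  (len 6)
9) "11011"  (len 5)
10) "1011110"  (len 7)
11) "01111011"  (len 8)
12) "1111011"  (len 7)
13) "1110110"  (len 7)
14) "110110110"  (len 9)
15) "1011011011"  (len 10)
16) "011011011011"  (len 12)
17) "11011011011"  (len 11)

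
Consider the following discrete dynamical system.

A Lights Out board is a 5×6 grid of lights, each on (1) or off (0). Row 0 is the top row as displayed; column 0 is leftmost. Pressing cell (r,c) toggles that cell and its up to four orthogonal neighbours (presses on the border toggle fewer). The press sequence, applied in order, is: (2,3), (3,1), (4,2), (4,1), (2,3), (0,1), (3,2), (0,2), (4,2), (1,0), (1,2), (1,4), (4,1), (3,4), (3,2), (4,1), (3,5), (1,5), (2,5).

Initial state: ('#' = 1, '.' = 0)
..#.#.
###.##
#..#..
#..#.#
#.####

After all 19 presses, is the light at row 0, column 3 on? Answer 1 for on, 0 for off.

1

step 0: ..#.#.
###.##
#..#..
#..#.#
#.####
step 1: ..#.#.
######
#.#.#.
#....#
#.####
step 2: ..#.#.
######
###.#.
.##..#
######
step 3: ..#.#.
######
###.#.
.#...#
#...##
step 4: ..#.#.
######
###.#.
.....#
.##.##
step 5: ..#.#.
###.##
##.#..
...#.#
.##.##
step 6: ##..#.
#.#.##
##.#..
...#.#
.##.##
step 7: ##..#.
#.#.##
####..
.##..#
.#..##
step 8: #.###.
#...##
####..
.##..#
.#..##
step 9: #.###.
#...##
####..
.#...#
..####
step 10: ..###.
.#..##
.###..
.#...#
..####
step 11: ...##.
..####
.#.#..
.#...#
..####
step 12: ...#..
..#...
.#.##.
.#...#
..####
step 13: ...#..
..#...
.#.##.
.....#
##.###
step 14: ...#..
..#...
.#.#..
...##.
##.#.#
step 15: ...#..
..#...
.###..
.##.#.
####.#
step 16: ...#..
..#...
.###..
..#.#.
...#.#
step 17: ...#..
..#...
.###.#
..#..#
...#..
step 18: ...#.#
..#.##
.###..
..#..#
...#..
step 19: ...#.#
..#.#.
.#####
..#...
...#..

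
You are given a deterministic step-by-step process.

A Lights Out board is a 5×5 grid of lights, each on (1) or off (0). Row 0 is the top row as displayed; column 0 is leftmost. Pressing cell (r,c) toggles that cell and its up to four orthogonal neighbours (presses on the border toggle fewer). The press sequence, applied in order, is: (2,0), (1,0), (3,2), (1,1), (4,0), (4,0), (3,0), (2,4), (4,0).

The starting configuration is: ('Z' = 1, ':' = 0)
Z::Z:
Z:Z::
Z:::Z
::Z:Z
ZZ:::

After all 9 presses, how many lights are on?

[0] Z::Z:
Z:Z::
Z:::Z
::Z:Z
ZZ:::
[1] Z::Z:
::Z::
:Z::Z
Z:Z:Z
ZZ:::
[2] :::Z:
ZZZ::
ZZ::Z
Z:Z:Z
ZZ:::
[3] :::Z:
ZZZ::
ZZZ:Z
ZZ:ZZ
ZZZ::
[4] :Z:Z:
:::::
Z:Z:Z
ZZ:ZZ
ZZZ::
[5] :Z:Z:
:::::
Z:Z:Z
:Z:ZZ
::Z::
[6] :Z:Z:
:::::
Z:Z:Z
ZZ:ZZ
ZZZ::
[7] :Z:Z:
:::::
::Z:Z
:::ZZ
:ZZ::
[8] :Z:Z:
::::Z
::ZZ:
:::Z:
:ZZ::
[9] :Z:Z:
::::Z
::ZZ:
Z::Z:
Z:Z::

9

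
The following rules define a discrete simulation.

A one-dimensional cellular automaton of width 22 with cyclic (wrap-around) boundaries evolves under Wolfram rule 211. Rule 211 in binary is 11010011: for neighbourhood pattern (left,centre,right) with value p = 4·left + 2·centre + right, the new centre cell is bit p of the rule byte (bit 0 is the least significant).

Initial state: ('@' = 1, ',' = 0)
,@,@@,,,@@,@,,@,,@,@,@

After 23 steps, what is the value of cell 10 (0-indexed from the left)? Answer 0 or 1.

0

t=0: ,@,@@,,,@@,@,,@,,@,@,@
t=1: ,,,,@@@@,@,,@@,@@,,,,,
t=2: @@@@,@@@,,@@,@,,@@@@@@
t=3: @@@@,,@@@@,@,,@@,@@@@@
t=4: @@@@@@,@@@,,@@,@,,@@@@
t=5: @@@@@@,,@@@@,@,,@@,@@@
t=6: @@@@@@@@,@@@,,@@,@,,@@
t=7: @@@@@@@@,,@@@@,@,,@@,@
t=8: @@@@@@@@@@,@@@,,@@,@,,
t=9: ,@@@@@@@@@,,@@@@,@,,@@
t=10: ,,@@@@@@@@@@,@@@,,@@,@
t=11: @@,@@@@@@@@@,,@@@@,@,,
t=12: ,@,,@@@@@@@@@@,@@@,,@@
t=13: ,,@@,@@@@@@@@@,,@@@@,@
t=14: @@,@,,@@@@@@@@@@,@@@,,
t=15: ,@,,@@,@@@@@@@@@,,@@@@
t=16: ,,@@,@,,@@@@@@@@@@,@@@
t=17: @@,@,,@@,@@@@@@@@@,,@@
t=18: @@,,@@,@,,@@@@@@@@@@,@
t=19: @@@@,@,,@@,@@@@@@@@@,,
t=20: ,@@@,,@@,@,,@@@@@@@@@@
t=21: ,,@@@@,@,,@@,@@@@@@@@@
t=22: @@,@@@,,@@,@,,@@@@@@@@
t=23: @@,,@@@@,@,,@@,@@@@@@@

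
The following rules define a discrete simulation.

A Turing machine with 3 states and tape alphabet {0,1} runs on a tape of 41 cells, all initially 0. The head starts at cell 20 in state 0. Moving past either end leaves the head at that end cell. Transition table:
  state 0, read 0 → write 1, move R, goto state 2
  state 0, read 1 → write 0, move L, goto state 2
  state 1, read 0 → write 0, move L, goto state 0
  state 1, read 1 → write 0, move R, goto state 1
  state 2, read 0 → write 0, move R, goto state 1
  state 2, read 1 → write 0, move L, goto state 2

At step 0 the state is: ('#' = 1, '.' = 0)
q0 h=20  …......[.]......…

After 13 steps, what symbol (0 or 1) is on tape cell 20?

t=0: q0 h=20  …......[.]......…
t=1: q2 h=21  ….....#[.]......…
t=2: q1 h=22  …....#.[.]......…
t=3: q0 h=21  ….....#[.]......…
t=4: q2 h=22  …....##[.]......…
t=5: q1 h=23  …...##.[.]......…
t=6: q0 h=22  …....##[.]......…
t=7: q2 h=23  …...###[.]......…
t=8: q1 h=24  …..###.[.]......…
t=9: q0 h=23  …...###[.]......…
t=10: q2 h=24  …..####[.]......…
t=11: q1 h=25  ….####.[.]......…
t=12: q0 h=24  …..####[.]......…
t=13: q2 h=25  ….#####[.]......…

1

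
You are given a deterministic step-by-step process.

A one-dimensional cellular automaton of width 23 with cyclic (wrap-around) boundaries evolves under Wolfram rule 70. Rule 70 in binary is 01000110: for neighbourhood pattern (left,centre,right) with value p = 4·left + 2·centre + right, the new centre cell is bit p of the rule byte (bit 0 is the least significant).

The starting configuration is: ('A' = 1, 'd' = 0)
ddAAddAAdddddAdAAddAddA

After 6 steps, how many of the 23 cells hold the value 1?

0) ddAAddAAdddddAdAAddAddA
1) dAdAdAdAddddAAddAdAAdAA
2) dAdAdAdAdddAdAdAAddAddA
3) dAdAdAdAddAAdAddAdAAdAA
4) dAdAdAdAdAdAdAdAAddAddA
5) dAdAdAdAdAdAdAddAdAAdAA
6) dAdAdAdAdAdAdAdAAddAddA

11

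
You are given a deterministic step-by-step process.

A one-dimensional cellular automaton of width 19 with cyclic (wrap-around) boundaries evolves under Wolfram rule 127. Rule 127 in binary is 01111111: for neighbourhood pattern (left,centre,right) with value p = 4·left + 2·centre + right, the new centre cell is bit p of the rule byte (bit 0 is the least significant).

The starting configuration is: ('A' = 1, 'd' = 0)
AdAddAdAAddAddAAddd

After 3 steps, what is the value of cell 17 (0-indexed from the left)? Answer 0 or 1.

1

gen 0: AdAddAdAAddAddAAddd
gen 1: AAAAAAAAAAAAAAAAAAA
gen 2: ddddddddddddddddddd
gen 3: AAAAAAAAAAAAAAAAAAA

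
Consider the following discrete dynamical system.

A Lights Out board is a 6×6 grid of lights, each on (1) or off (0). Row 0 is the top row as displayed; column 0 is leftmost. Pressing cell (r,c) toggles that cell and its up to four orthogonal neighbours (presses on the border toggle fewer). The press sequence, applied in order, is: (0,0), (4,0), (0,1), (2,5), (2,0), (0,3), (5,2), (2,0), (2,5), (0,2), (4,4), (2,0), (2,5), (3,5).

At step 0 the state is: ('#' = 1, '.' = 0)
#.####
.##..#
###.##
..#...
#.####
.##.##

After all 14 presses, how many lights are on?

13

k=0  #.####
.##..#
###.##
..#...
#.####
.##.##
k=1  .#####
###..#
###.##
..#...
#.####
.##.##
k=2  .#####
###..#
###.##
#.#...
.#####
###.##
k=3  #..###
#.#..#
###.##
#.#...
.#####
###.##
k=4  #..###
#.#...
###...
#.#..#
.#####
###.##
k=5  #..###
..#...
..#...
..#..#
.#####
###.##
k=6  #.#..#
..##..
..#...
..#..#
.#####
###.##
k=7  #.#..#
..##..
..#...
..#..#
.#.###
#..###
k=8  #.#..#
#.##..
###...
#.#..#
.#.###
#..###
k=9  #.#..#
#.##.#
###.##
#.#...
.#.###
#..###
k=10  ##.#.#
#..#.#
###.##
#.#...
.#.###
#..###
k=11  ##.#.#
#..#.#
###.##
#.#.#.
.#....
#..#.#
k=12  ##.#.#
...#.#
..#.##
..#.#.
.#....
#..#.#
k=13  ##.#.#
...#..
..#...
..#.##
.#....
#..#.#
k=14  ##.#.#
...#..
..#..#
..#...
.#...#
#..#.#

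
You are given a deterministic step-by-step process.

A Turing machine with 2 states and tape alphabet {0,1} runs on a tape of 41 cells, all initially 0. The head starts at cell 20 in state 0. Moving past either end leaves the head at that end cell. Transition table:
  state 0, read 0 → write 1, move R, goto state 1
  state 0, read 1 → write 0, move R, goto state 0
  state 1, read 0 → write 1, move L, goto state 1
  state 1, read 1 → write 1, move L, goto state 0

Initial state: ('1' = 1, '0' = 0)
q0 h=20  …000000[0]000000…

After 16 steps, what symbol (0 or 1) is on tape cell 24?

step 0: q0 h=20  …000000[0]000000…
step 1: q1 h=21  …000001[0]000000…
step 2: q1 h=20  …000000[1]100000…
step 3: q0 h=19  …000000[0]110000…
step 4: q1 h=20  …000001[1]100000…
step 5: q0 h=19  …000000[1]110000…
step 6: q0 h=20  …000000[1]100000…
step 7: q0 h=21  …000000[1]000000…
step 8: q0 h=22  …000000[0]000000…
step 9: q1 h=23  …000001[0]000000…
step 10: q1 h=22  …000000[1]100000…
step 11: q0 h=21  …000000[0]110000…
step 12: q1 h=22  …000001[1]100000…
step 13: q0 h=21  …000000[1]110000…
step 14: q0 h=22  …000000[1]100000…
step 15: q0 h=23  …000000[1]000000…
step 16: q0 h=24  …000000[0]000000…

0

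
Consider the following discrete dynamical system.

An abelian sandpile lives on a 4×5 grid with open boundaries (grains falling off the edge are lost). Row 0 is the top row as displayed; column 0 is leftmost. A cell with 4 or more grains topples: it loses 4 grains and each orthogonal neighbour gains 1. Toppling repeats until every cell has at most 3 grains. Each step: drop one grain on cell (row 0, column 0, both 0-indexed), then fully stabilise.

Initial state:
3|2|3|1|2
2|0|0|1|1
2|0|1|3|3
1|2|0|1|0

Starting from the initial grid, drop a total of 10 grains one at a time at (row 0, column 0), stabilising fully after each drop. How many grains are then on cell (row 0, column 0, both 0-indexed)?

3

0) 3|2|3|1|2
2|0|0|1|1
2|0|1|3|3
1|2|0|1|0
1) 0|3|3|1|2
3|0|0|1|1
2|0|1|3|3
1|2|0|1|0
2) 1|3|3|1|2
3|0|0|1|1
2|0|1|3|3
1|2|0|1|0
3) 2|3|3|1|2
3|0|0|1|1
2|0|1|3|3
1|2|0|1|0
4) 3|3|3|1|2
3|0|0|1|1
2|0|1|3|3
1|2|0|1|0
5) 2|1|0|2|2
0|2|1|1|1
3|0|1|3|3
1|2|0|1|0
6) 3|1|0|2|2
0|2|1|1|1
3|0|1|3|3
1|2|0|1|0
7) 0|2|0|2|2
1|2|1|1|1
3|0|1|3|3
1|2|0|1|0
8) 1|2|0|2|2
1|2|1|1|1
3|0|1|3|3
1|2|0|1|0
9) 2|2|0|2|2
1|2|1|1|1
3|0|1|3|3
1|2|0|1|0
10) 3|2|0|2|2
1|2|1|1|1
3|0|1|3|3
1|2|0|1|0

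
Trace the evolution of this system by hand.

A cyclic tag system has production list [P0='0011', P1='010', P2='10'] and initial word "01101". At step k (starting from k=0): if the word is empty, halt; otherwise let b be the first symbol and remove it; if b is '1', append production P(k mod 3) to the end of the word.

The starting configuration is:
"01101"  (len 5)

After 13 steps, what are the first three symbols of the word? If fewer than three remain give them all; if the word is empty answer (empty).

[0] "01101"  (len 5)
[1] "1101"  (len 4)
[2] "101010"  (len 6)
[3] "0101010"  (len 7)
[4] "101010"  (len 6)
[5] "01010010"  (len 8)
[6] "1010010"  (len 7)
[7] "0100100011"  (len 10)
[8] "100100011"  (len 9)
[9] "0010001110"  (len 10)
[10] "010001110"  (len 9)
[11] "10001110"  (len 8)
[12] "000111010"  (len 9)
[13] "00111010"  (len 8)

001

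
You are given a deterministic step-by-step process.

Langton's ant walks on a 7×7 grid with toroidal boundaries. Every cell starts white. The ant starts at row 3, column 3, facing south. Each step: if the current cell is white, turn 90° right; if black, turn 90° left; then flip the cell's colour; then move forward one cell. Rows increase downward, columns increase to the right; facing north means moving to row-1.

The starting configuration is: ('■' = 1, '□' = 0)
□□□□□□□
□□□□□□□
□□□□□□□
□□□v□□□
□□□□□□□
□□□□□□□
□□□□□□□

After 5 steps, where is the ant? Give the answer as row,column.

3,4

0) □□□□□□□
□□□□□□□
□□□□□□□
□□□v□□□
□□□□□□□
□□□□□□□
□□□□□□□
1) □□□□□□□
□□□□□□□
□□□□□□□
□□<■□□□
□□□□□□□
□□□□□□□
□□□□□□□
2) □□□□□□□
□□□□□□□
□□^□□□□
□□■■□□□
□□□□□□□
□□□□□□□
□□□□□□□
3) □□□□□□□
□□□□□□□
□□■>□□□
□□■■□□□
□□□□□□□
□□□□□□□
□□□□□□□
4) □□□□□□□
□□□□□□□
□□■■□□□
□□■v□□□
□□□□□□□
□□□□□□□
□□□□□□□
5) □□□□□□□
□□□□□□□
□□■■□□□
□□■□>□□
□□□□□□□
□□□□□□□
□□□□□□□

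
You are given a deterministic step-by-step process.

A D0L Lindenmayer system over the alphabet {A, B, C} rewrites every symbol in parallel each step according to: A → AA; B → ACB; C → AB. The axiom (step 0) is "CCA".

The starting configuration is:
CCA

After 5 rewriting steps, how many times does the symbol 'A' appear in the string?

118

t=0: CCA
t=1: ABABAA
t=2: AAACBAAACBAAAA
t=3: AAAAAAABACBAAAAAAABACBAAAAAAAA
t=4: AAAAAAAAAAAAAAACBAAABACBAAAAAAAAAAAAAAACBAAABACBAAAAAAAAAAAAAAAA
t=5: AAAAAAAAAAAAAAAAAAAAAAAAAAAAAAABACBAAAAAAACBAAABACBAAAAAAA…AAAAAABACBAAAAAAACBAAABACBAAAAAAAAAAAAAAAAAAAAAAAAAAAAAAAA  (len 134)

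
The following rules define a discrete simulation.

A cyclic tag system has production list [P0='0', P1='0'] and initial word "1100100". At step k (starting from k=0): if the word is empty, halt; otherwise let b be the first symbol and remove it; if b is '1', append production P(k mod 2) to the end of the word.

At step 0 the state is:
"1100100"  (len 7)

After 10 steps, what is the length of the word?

0

k=0  "1100100"  (len 7)
k=1  "1001000"  (len 7)
k=2  "0010000"  (len 7)
k=3  "010000"  (len 6)
k=4  "10000"  (len 5)
k=5  "00000"  (len 5)
k=6  "0000"  (len 4)
k=7  "000"  (len 3)
k=8  "00"  (len 2)
k=9  "0"  (len 1)
k=10  (halted — word empty)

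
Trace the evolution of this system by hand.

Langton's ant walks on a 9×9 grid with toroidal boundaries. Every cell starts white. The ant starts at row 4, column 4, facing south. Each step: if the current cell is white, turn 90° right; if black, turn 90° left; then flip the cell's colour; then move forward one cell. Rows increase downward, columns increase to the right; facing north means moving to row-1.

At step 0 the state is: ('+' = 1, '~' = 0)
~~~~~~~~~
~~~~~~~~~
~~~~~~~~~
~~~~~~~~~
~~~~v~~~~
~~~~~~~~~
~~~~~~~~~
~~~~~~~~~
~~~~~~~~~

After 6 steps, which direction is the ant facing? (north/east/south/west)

south

step 0: ~~~~~~~~~
~~~~~~~~~
~~~~~~~~~
~~~~~~~~~
~~~~v~~~~
~~~~~~~~~
~~~~~~~~~
~~~~~~~~~
~~~~~~~~~
step 1: ~~~~~~~~~
~~~~~~~~~
~~~~~~~~~
~~~~~~~~~
~~~<+~~~~
~~~~~~~~~
~~~~~~~~~
~~~~~~~~~
~~~~~~~~~
step 2: ~~~~~~~~~
~~~~~~~~~
~~~~~~~~~
~~~^~~~~~
~~~++~~~~
~~~~~~~~~
~~~~~~~~~
~~~~~~~~~
~~~~~~~~~
step 3: ~~~~~~~~~
~~~~~~~~~
~~~~~~~~~
~~~+>~~~~
~~~++~~~~
~~~~~~~~~
~~~~~~~~~
~~~~~~~~~
~~~~~~~~~
step 4: ~~~~~~~~~
~~~~~~~~~
~~~~~~~~~
~~~++~~~~
~~~+v~~~~
~~~~~~~~~
~~~~~~~~~
~~~~~~~~~
~~~~~~~~~
step 5: ~~~~~~~~~
~~~~~~~~~
~~~~~~~~~
~~~++~~~~
~~~+~>~~~
~~~~~~~~~
~~~~~~~~~
~~~~~~~~~
~~~~~~~~~
step 6: ~~~~~~~~~
~~~~~~~~~
~~~~~~~~~
~~~++~~~~
~~~+~+~~~
~~~~~v~~~
~~~~~~~~~
~~~~~~~~~
~~~~~~~~~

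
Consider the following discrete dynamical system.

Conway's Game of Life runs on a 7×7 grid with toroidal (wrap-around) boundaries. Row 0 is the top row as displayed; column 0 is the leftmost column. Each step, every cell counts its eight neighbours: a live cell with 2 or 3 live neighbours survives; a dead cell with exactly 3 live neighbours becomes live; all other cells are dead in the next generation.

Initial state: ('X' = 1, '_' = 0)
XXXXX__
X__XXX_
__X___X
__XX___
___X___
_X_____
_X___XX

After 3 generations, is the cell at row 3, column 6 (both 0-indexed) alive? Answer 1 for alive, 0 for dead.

1

step 0: XXXXX__
X__XXX_
__X___X
__XX___
___X___
_X_____
_X___XX
step 1: _______
X____X_
_XX__XX
__XX___
___X___
X_X____
___XXXX
step 2: _______
XX___X_
XXXXXXX
_X_XX__
_X_X___
__X__XX
___XXXX
step 3: X______
___X_X_
_______
______X
XX_X_X_
X_X___X
___XX_X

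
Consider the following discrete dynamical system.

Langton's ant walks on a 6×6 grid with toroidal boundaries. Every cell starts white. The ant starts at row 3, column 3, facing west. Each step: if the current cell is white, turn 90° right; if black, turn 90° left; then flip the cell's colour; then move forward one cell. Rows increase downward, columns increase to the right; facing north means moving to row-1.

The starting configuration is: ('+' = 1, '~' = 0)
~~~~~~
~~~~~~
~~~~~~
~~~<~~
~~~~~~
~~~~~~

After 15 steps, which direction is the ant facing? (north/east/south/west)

[0] ~~~~~~
~~~~~~
~~~~~~
~~~<~~
~~~~~~
~~~~~~
[1] ~~~~~~
~~~~~~
~~~^~~
~~~+~~
~~~~~~
~~~~~~
[2] ~~~~~~
~~~~~~
~~~+>~
~~~+~~
~~~~~~
~~~~~~
[3] ~~~~~~
~~~~~~
~~~++~
~~~+v~
~~~~~~
~~~~~~
[4] ~~~~~~
~~~~~~
~~~++~
~~~<+~
~~~~~~
~~~~~~
[5] ~~~~~~
~~~~~~
~~~++~
~~~~+~
~~~v~~
~~~~~~
[6] ~~~~~~
~~~~~~
~~~++~
~~~~+~
~~<+~~
~~~~~~
[7] ~~~~~~
~~~~~~
~~~++~
~~^~+~
~~++~~
~~~~~~
[8] ~~~~~~
~~~~~~
~~~++~
~~+>+~
~~++~~
~~~~~~
[9] ~~~~~~
~~~~~~
~~~++~
~~+++~
~~+v~~
~~~~~~
[10] ~~~~~~
~~~~~~
~~~++~
~~+++~
~~+~>~
~~~~~~
[11] ~~~~~~
~~~~~~
~~~++~
~~+++~
~~+~+~
~~~~v~
[12] ~~~~~~
~~~~~~
~~~++~
~~+++~
~~+~+~
~~~<+~
[13] ~~~~~~
~~~~~~
~~~++~
~~+++~
~~+^+~
~~~++~
[14] ~~~~~~
~~~~~~
~~~++~
~~+++~
~~++>~
~~~++~
[15] ~~~~~~
~~~~~~
~~~++~
~~++^~
~~++~~
~~~++~

north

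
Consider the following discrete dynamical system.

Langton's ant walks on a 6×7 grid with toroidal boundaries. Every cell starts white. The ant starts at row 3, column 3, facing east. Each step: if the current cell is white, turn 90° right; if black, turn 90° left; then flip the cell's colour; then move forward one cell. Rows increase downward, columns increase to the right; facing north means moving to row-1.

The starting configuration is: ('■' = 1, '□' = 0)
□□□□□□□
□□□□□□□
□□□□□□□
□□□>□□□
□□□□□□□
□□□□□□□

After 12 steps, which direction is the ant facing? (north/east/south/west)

east

t=0: □□□□□□□
□□□□□□□
□□□□□□□
□□□>□□□
□□□□□□□
□□□□□□□
t=1: □□□□□□□
□□□□□□□
□□□□□□□
□□□■□□□
□□□v□□□
□□□□□□□
t=2: □□□□□□□
□□□□□□□
□□□□□□□
□□□■□□□
□□<■□□□
□□□□□□□
t=3: □□□□□□□
□□□□□□□
□□□□□□□
□□^■□□□
□□■■□□□
□□□□□□□
t=4: □□□□□□□
□□□□□□□
□□□□□□□
□□■>□□□
□□■■□□□
□□□□□□□
t=5: □□□□□□□
□□□□□□□
□□□^□□□
□□■□□□□
□□■■□□□
□□□□□□□
t=6: □□□□□□□
□□□□□□□
□□□■>□□
□□■□□□□
□□■■□□□
□□□□□□□
t=7: □□□□□□□
□□□□□□□
□□□■■□□
□□■□v□□
□□■■□□□
□□□□□□□
t=8: □□□□□□□
□□□□□□□
□□□■■□□
□□■<■□□
□□■■□□□
□□□□□□□
t=9: □□□□□□□
□□□□□□□
□□□^■□□
□□■■■□□
□□■■□□□
□□□□□□□
t=10: □□□□□□□
□□□□□□□
□□<□■□□
□□■■■□□
□□■■□□□
□□□□□□□
t=11: □□□□□□□
□□^□□□□
□□■□■□□
□□■■■□□
□□■■□□□
□□□□□□□
t=12: □□□□□□□
□□■>□□□
□□■□■□□
□□■■■□□
□□■■□□□
□□□□□□□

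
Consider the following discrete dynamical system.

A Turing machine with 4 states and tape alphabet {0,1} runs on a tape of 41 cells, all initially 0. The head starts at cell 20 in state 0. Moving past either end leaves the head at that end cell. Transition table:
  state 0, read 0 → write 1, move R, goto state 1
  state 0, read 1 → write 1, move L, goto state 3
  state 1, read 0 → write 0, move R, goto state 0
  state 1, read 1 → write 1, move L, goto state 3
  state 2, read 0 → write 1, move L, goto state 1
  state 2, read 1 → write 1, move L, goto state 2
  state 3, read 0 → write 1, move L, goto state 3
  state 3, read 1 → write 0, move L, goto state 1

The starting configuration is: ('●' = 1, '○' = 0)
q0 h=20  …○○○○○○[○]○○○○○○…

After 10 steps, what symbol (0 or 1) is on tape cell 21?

0

[0] q0 h=20  …○○○○○○[○]○○○○○○…
[1] q1 h=21  …○○○○○●[○]○○○○○○…
[2] q0 h=22  …○○○○●○[○]○○○○○○…
[3] q1 h=23  …○○○●○●[○]○○○○○○…
[4] q0 h=24  …○○●○●○[○]○○○○○○…
[5] q1 h=25  …○●○●○●[○]○○○○○○…
[6] q0 h=26  …●○●○●○[○]○○○○○○…
[7] q1 h=27  …○●○●○●[○]○○○○○○…
[8] q0 h=28  …●○●○●○[○]○○○○○○…
[9] q1 h=29  …○●○●○●[○]○○○○○○…
[10] q0 h=30  …●○●○●○[○]○○○○○○…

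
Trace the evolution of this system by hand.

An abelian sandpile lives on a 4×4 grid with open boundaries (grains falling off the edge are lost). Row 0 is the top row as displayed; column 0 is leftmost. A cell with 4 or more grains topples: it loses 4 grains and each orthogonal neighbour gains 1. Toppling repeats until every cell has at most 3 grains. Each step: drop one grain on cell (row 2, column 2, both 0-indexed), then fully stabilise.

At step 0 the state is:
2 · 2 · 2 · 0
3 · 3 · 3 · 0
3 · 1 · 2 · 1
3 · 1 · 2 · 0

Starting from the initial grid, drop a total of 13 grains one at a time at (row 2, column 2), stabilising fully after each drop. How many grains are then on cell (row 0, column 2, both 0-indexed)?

1

[0] 2 · 2 · 2 · 0
3 · 3 · 3 · 0
3 · 1 · 2 · 1
3 · 1 · 2 · 0
[1] 2 · 2 · 2 · 0
3 · 3 · 3 · 0
3 · 1 · 3 · 1
3 · 1 · 2 · 0
[2] 3 · 3 · 3 · 0
1 · 2 · 1 · 1
2 · 0 · 2 · 2
0 · 3 · 3 · 0
[3] 3 · 3 · 3 · 0
1 · 2 · 1 · 1
2 · 0 · 3 · 2
0 · 3 · 3 · 0
[4] 3 · 3 · 3 · 0
1 · 2 · 2 · 1
2 · 2 · 1 · 3
1 · 0 · 1 · 1
[5] 3 · 3 · 3 · 0
1 · 2 · 2 · 1
2 · 2 · 2 · 3
1 · 0 · 1 · 1
[6] 3 · 3 · 3 · 0
1 · 2 · 2 · 1
2 · 2 · 3 · 3
1 · 0 · 1 · 1
[7] 3 · 3 · 3 · 0
1 · 2 · 3 · 2
2 · 3 · 1 · 0
1 · 0 · 2 · 2
[8] 3 · 3 · 3 · 0
1 · 2 · 3 · 2
2 · 3 · 2 · 0
1 · 0 · 2 · 2
[9] 3 · 3 · 3 · 0
1 · 2 · 3 · 2
2 · 3 · 3 · 0
1 · 0 · 2 · 2
[10] 0 · 2 · 1 · 1
3 · 1 · 2 · 3
3 · 1 · 2 · 1
1 · 1 · 3 · 2
[11] 0 · 2 · 1 · 1
3 · 1 · 2 · 3
3 · 1 · 3 · 1
1 · 1 · 3 · 2
[12] 0 · 2 · 1 · 1
3 · 1 · 3 · 3
3 · 2 · 1 · 2
1 · 2 · 0 · 3
[13] 0 · 2 · 1 · 1
3 · 1 · 3 · 3
3 · 2 · 2 · 2
1 · 2 · 0 · 3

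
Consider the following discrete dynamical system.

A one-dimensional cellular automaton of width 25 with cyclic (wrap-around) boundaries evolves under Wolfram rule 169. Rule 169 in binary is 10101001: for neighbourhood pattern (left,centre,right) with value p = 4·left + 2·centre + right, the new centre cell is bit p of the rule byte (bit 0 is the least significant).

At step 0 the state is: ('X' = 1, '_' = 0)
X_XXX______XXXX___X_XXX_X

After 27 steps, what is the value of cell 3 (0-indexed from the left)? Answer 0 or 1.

gen 0: X_XXX______XXXX___X_XXX_X
gen 1: _XXX__XXXX_XXX__X__XXX_XX
gen 2: XXX___XXX_XXX______XX_XX_
gen 3: XX__X_XX_XXX__XXXX_X_XX_X
gen 4: X____XX_XXX___XXX_X_XX_XX
gen 5: __XX_X_XXX__X_XX_X_XX_XXX
gen 6: __X_X_XXX____XX_X_XX_XXX_
gen 7: X__X_XXX__XX_X_X_XX_XXX__
gen 8: ____XXX___X_X_X_XX_XXX___
gen 9: XXX_XX__X__X_X_XX_XXX__XX
gen 10: XX_XX_______X_XX_XXX___XX
gen 11: X_XX__XXXXX__XX_XXX__X_XX
gen 12: _XX___XXXX___X_XXX____XXX
gen 13: XX__X_XXX__X__XXX__XX_XX_
gen 14: X____XXX______XX___X_XX_X
gen 15: __XX_XX__XXXX_X__X__XX_XX
gen 16: __X_XX___XXX_X______X_XX_
gen 17: X__XX__X_XX_X__XXXX__XX__
gen 18: ___X____XX_X___XXX___X___
gen 19: XX___XX_X_X__X_XX__X___XX
gen 20: X__X_X_X_X____XX_____X_XX
gen 21: ____X_X_X__XX_X__XXX__XXX
gen 22: _XX__X_X___X_X___XX___XX_
gen 23: _X____X__X__X__X_X__X_X__
gen 24: ___XX___________X____X__X
gen 25: _X_X__XXXXXXXXX___XX_____
gen 26: __X___XXXXXXXX__X_X__XXXX
gen 27: ____X_XXXXXXX____X___XXX_

0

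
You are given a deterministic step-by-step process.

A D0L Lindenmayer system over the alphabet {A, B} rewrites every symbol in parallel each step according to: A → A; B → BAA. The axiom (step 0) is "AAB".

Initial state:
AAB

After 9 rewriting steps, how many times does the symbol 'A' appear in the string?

t=0: AAB
t=1: AABAA
t=2: AABAAAA
t=3: AABAAAAAA
t=4: AABAAAAAAAA
t=5: AABAAAAAAAAAA
t=6: AABAAAAAAAAAAAA
t=7: AABAAAAAAAAAAAAAA
t=8: AABAAAAAAAAAAAAAAAA
t=9: AABAAAAAAAAAAAAAAAAAA

20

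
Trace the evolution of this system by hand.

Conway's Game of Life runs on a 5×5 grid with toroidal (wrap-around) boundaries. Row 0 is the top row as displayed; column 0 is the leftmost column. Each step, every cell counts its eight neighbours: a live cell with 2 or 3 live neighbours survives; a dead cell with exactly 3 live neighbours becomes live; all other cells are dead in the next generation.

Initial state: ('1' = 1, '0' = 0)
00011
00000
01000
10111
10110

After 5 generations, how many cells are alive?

t=0: 00011
00000
01000
10111
10110
t=1: 00111
00000
11111
10000
10000
t=2: 00011
00000
11111
00110
11010
t=3: 10111
01000
11001
00000
11000
t=4: 00111
00000
11000
00001
11110
t=5: 10001
11111
10000
00011
11000

12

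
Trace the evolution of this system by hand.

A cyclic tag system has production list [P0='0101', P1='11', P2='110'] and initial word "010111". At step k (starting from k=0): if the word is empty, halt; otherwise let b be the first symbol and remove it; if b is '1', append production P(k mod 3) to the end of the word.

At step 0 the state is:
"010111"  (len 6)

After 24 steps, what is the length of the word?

0) "010111"  (len 6)
1) "10111"  (len 5)
2) "011111"  (len 6)
3) "11111"  (len 5)
4) "11110101"  (len 8)
5) "111010111"  (len 9)
6) "11010111110"  (len 11)
7) "10101111100101"  (len 14)
8) "010111110010111"  (len 15)
9) "10111110010111"  (len 14)
10) "01111100101110101"  (len 17)
11) "1111100101110101"  (len 16)
12) "111100101110101110"  (len 18)
13) "111001011101011100101"  (len 21)
14) "1100101110101110010111"  (len 22)
15) "100101110101110010111110"  (len 24)
16) "001011101011100101111100101"  (len 27)
17) "01011101011100101111100101"  (len 26)
18) "1011101011100101111100101"  (len 25)
19) "0111010111001011111001010101"  (len 28)
20) "111010111001011111001010101"  (len 27)
21) "11010111001011111001010101110"  (len 29)
22) "10101110010111110010101011100101"  (len 32)
23) "010111001011111001010101110010111"  (len 33)
24) "10111001011111001010101110010111"  (len 32)

32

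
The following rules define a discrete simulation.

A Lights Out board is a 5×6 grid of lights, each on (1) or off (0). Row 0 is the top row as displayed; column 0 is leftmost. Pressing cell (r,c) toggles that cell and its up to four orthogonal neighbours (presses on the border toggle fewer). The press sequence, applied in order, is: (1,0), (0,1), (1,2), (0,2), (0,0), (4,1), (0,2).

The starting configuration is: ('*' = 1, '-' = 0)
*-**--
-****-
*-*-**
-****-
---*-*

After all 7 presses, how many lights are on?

step 0: *-**--
-****-
*-*-**
-****-
---*-*
step 1: --**--
*-***-
--*-**
-****-
---*-*
step 2: **-*--
*****-
--*-**
-****-
---*-*
step 3: ****--
*---*-
----**
-****-
---*-*
step 4: *-----
*-*-*-
----**
-****-
---*-*
step 5: -*----
--*-*-
----**
-****-
---*-*
step 6: -*----
--*-*-
----**
--***-
****-*
step 7: --**--
----*-
----**
--***-
****-*

13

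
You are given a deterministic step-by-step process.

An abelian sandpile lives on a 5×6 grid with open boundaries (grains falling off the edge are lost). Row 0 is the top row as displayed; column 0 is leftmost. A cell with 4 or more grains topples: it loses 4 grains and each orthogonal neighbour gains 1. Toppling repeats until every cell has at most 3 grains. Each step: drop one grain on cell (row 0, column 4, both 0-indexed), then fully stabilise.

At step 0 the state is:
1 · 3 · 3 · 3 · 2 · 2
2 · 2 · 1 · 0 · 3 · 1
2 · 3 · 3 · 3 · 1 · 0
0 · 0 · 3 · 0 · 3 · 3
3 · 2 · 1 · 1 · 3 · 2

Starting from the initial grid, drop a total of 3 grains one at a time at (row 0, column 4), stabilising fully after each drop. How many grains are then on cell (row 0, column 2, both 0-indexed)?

t=0: 1 · 3 · 3 · 3 · 2 · 2
2 · 2 · 1 · 0 · 3 · 1
2 · 3 · 3 · 3 · 1 · 0
0 · 0 · 3 · 0 · 3 · 3
3 · 2 · 1 · 1 · 3 · 2
t=1: 1 · 3 · 3 · 3 · 3 · 2
2 · 2 · 1 · 0 · 3 · 1
2 · 3 · 3 · 3 · 1 · 0
0 · 0 · 3 · 0 · 3 · 3
3 · 2 · 1 · 1 · 3 · 2
t=2: 2 · 0 · 1 · 1 · 2 · 3
2 · 3 · 2 · 2 · 0 · 2
2 · 3 · 3 · 3 · 2 · 0
0 · 0 · 3 · 0 · 3 · 3
3 · 2 · 1 · 1 · 3 · 2
t=3: 2 · 0 · 1 · 1 · 3 · 3
2 · 3 · 2 · 2 · 0 · 2
2 · 3 · 3 · 3 · 2 · 0
0 · 0 · 3 · 0 · 3 · 3
3 · 2 · 1 · 1 · 3 · 2

1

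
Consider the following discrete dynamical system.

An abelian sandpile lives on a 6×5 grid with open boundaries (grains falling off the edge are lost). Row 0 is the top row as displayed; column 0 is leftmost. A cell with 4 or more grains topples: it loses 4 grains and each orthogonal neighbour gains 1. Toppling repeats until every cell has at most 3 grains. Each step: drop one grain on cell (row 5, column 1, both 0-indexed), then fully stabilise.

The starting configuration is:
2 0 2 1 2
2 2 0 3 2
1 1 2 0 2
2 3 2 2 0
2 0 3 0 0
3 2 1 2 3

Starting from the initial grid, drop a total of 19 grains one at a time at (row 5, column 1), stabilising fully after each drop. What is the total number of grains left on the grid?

49

step 0: 2 0 2 1 2
2 2 0 3 2
1 1 2 0 2
2 3 2 2 0
2 0 3 0 0
3 2 1 2 3
step 1: 2 0 2 1 2
2 2 0 3 2
1 1 2 0 2
2 3 2 2 0
2 0 3 0 0
3 3 1 2 3
step 2: 2 0 2 1 2
2 2 0 3 2
1 1 2 0 2
2 3 2 2 0
3 1 3 0 0
0 1 2 2 3
step 3: 2 0 2 1 2
2 2 0 3 2
1 1 2 0 2
2 3 2 2 0
3 1 3 0 0
0 2 2 2 3
step 4: 2 0 2 1 2
2 2 0 3 2
1 1 2 0 2
2 3 2 2 0
3 1 3 0 0
0 3 2 2 3
step 5: 2 0 2 1 2
2 2 0 3 2
1 1 2 0 2
2 3 2 2 0
3 2 3 0 0
1 0 3 2 3
step 6: 2 0 2 1 2
2 2 0 3 2
1 1 2 0 2
2 3 2 2 0
3 2 3 0 0
1 1 3 2 3
step 7: 2 0 2 1 2
2 2 0 3 2
1 1 2 0 2
2 3 2 2 0
3 2 3 0 0
1 2 3 2 3
step 8: 2 0 2 1 2
2 2 0 3 2
1 1 2 0 2
2 3 2 2 0
3 2 3 0 0
1 3 3 2 3
step 9: 2 0 2 1 2
2 2 0 3 2
2 2 3 0 2
0 2 0 3 0
1 2 2 1 0
3 2 1 3 3
step 10: 2 0 2 1 2
2 2 0 3 2
2 2 3 0 2
0 2 0 3 0
1 2 2 1 0
3 3 1 3 3
step 11: 2 0 2 1 2
2 2 0 3 2
2 2 3 0 2
0 2 0 3 0
2 3 2 1 0
0 1 2 3 3
step 12: 2 0 2 1 2
2 2 0 3 2
2 2 3 0 2
0 2 0 3 0
2 3 2 1 0
0 2 2 3 3
step 13: 2 0 2 1 2
2 2 0 3 2
2 2 3 0 2
0 2 0 3 0
2 3 2 1 0
0 3 2 3 3
step 14: 2 0 2 1 2
2 2 0 3 2
2 2 3 0 2
0 3 0 3 0
3 0 3 1 0
1 1 3 3 3
step 15: 2 0 2 1 2
2 2 0 3 2
2 2 3 0 2
0 3 0 3 0
3 0 3 1 0
1 2 3 3 3
step 16: 2 0 2 1 2
2 2 0 3 2
2 2 3 0 2
0 3 0 3 0
3 0 3 1 0
1 3 3 3 3
step 17: 2 0 2 1 2
2 2 0 3 2
2 2 3 0 2
0 3 1 3 0
3 2 0 3 1
2 1 2 1 0
step 18: 2 0 2 1 2
2 2 0 3 2
2 2 3 0 2
0 3 1 3 0
3 2 0 3 1
2 2 2 1 0
step 19: 2 0 2 1 2
2 2 0 3 2
2 2 3 0 2
0 3 1 3 0
3 2 0 3 1
2 3 2 1 0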